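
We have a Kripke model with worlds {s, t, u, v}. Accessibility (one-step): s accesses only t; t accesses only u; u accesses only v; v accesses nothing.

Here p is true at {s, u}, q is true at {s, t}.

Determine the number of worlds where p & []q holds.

s: p is T, []q is T. ✓
t: p is F, []q is F. ✗
u: p is T, []q is F. ✗
v: p is F, []q is T. ✗
Satisfying worlds: {s}.

1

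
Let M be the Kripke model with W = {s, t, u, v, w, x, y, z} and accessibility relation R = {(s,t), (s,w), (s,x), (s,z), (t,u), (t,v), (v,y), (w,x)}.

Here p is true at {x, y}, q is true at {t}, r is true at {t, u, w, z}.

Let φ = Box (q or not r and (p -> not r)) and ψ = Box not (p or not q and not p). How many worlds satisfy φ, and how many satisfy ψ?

6 and 4

For Box (q or not r and (p -> not r)):
s: successors {t, w, x, z}; q or not r and (p -> not r) there: t:T, w:F, x:T, z:F. ✗
t: successors {u, v}; q or not r and (p -> not r) there: u:F, v:T. ✗
u: no successors, so Box (q or not r and (p -> not r)) holds vacuously. ✓
v: successors {y}; q or not r and (p -> not r) there: y:T. ✓
w: successors {x}; q or not r and (p -> not r) there: x:T. ✓
x: no successors, so Box (q or not r and (p -> not r)) holds vacuously. ✓
y: no successors, so Box (q or not r and (p -> not r)) holds vacuously. ✓
z: no successors, so Box (q or not r and (p -> not r)) holds vacuously. ✓
— 6 worlds.
For Box not (p or not q and not p):
s: successors {t, w, x, z}; not (p or not q and not p) there: t:T, w:F, x:F, z:F. ✗
t: successors {u, v}; not (p or not q and not p) there: u:F, v:F. ✗
u: no successors, so Box not (p or not q and not p) holds vacuously. ✓
v: successors {y}; not (p or not q and not p) there: y:F. ✗
w: successors {x}; not (p or not q and not p) there: x:F. ✗
x: no successors, so Box not (p or not q and not p) holds vacuously. ✓
y: no successors, so Box not (p or not q and not p) holds vacuously. ✓
z: no successors, so Box not (p or not q and not p) holds vacuously. ✓
— 4 worlds.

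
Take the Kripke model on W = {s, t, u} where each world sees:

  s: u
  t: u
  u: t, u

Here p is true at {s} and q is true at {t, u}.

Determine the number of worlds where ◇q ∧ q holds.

s: ◇q is T, q is F. ✗
t: ◇q is T, q is T. ✓
u: ◇q is T, q is T. ✓
Satisfying worlds: {t, u}.

2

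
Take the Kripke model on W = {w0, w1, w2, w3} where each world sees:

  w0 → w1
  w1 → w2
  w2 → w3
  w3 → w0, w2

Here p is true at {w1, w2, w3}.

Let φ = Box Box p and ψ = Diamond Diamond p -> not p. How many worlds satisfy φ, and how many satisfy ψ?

3 and 1

For Box Box p:
w0: successors {w1}; Box p there: w1:T. ✓
w1: successors {w2}; Box p there: w2:T. ✓
w2: successors {w3}; Box p there: w3:F. ✗
w3: successors {w0, w2}; Box p there: w0:T, w2:T. ✓
— 3 worlds.
For Diamond Diamond p -> not p:
w0: Diamond Diamond p is T, not p is T. ✓
w1: Diamond Diamond p is T, not p is F. ✗
w2: Diamond Diamond p is T, not p is F. ✗
w3: Diamond Diamond p is T, not p is F. ✗
— 1 world.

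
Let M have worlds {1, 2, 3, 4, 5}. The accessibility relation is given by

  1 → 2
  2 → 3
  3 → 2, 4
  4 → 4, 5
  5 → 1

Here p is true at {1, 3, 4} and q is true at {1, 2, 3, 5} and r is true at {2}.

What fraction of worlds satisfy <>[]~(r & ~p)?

1: successors {2}; []~(r & ~p) there: 2:T. ✓
2: successors {3}; []~(r & ~p) there: 3:F. ✗
3: successors {2, 4}; []~(r & ~p) there: 2:T, 4:T. ✓
4: successors {4, 5}; []~(r & ~p) there: 4:T, 5:T. ✓
5: successors {1}; []~(r & ~p) there: 1:F. ✗
That's 3 of 5 worlds, so 3/5.

3/5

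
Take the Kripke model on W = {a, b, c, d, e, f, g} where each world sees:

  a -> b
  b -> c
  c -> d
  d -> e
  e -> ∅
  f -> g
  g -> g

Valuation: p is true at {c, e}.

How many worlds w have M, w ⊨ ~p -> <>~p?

a: ~p is T, <>~p is T. ✓
b: ~p is T, <>~p is F. ✗
c: ~p is F, <>~p is T. ✓
d: ~p is T, <>~p is F. ✗
e: ~p is F, <>~p is F. ✓
f: ~p is T, <>~p is T. ✓
g: ~p is T, <>~p is T. ✓
Satisfying worlds: {a, c, e, f, g}.

5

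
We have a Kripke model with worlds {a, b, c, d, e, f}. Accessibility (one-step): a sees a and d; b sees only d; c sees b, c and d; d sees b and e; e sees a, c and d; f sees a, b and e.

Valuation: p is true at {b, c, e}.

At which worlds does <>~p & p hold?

a: <>~p is T, p is F. ✗
b: <>~p is T, p is T. ✓
c: <>~p is T, p is T. ✓
d: <>~p is F, p is F. ✗
e: <>~p is T, p is T. ✓
f: <>~p is T, p is F. ✗

{b, c, e}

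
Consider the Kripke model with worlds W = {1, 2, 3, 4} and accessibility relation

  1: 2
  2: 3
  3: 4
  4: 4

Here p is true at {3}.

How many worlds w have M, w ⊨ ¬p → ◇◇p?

1: ¬p is T, ◇◇p is T. ✓
2: ¬p is T, ◇◇p is F. ✗
3: ¬p is F, ◇◇p is F. ✓
4: ¬p is T, ◇◇p is F. ✗
Satisfying worlds: {1, 3}.

2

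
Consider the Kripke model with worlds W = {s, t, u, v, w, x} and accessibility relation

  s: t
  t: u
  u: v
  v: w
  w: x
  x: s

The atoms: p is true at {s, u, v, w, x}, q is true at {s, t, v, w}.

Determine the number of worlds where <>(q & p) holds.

3

s: successors {t}; q & p there: t:F. ✗
t: successors {u}; q & p there: u:F. ✗
u: successors {v}; q & p there: v:T. ✓
v: successors {w}; q & p there: w:T. ✓
w: successors {x}; q & p there: x:F. ✗
x: successors {s}; q & p there: s:T. ✓
Satisfying worlds: {u, v, x}.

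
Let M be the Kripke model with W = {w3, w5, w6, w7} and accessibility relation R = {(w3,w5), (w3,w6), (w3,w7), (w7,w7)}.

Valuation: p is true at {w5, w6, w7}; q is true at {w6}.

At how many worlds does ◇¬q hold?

2

w3: successors {w5, w6, w7}; ¬q there: w5:T, w6:F, w7:T. ✓
w5: no successors, so ◇¬q fails. ✗
w6: no successors, so ◇¬q fails. ✗
w7: successors {w7}; ¬q there: w7:T. ✓
Satisfying worlds: {w3, w7}.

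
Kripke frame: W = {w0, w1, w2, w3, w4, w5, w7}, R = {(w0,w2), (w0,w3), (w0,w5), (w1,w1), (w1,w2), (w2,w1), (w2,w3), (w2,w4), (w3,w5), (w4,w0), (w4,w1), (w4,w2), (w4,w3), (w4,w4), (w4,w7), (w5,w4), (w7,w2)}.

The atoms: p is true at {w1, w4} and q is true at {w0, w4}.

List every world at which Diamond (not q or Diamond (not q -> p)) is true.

{w0, w1, w2, w3, w4, w5, w7}

w0: successors {w2, w3, w5}; not q or Diamond (not q -> p) there: w2:T, w3:T, w5:T. ✓
w1: successors {w1, w2}; not q or Diamond (not q -> p) there: w1:T, w2:T. ✓
w2: successors {w1, w3, w4}; not q or Diamond (not q -> p) there: w1:T, w3:T, w4:T. ✓
w3: successors {w5}; not q or Diamond (not q -> p) there: w5:T. ✓
w4: successors {w0, w1, w2, w3, w4, w7}; not q or Diamond (not q -> p) there: w0:F, w1:T, w2:T, w3:T, w4:T, w7:T. ✓
w5: successors {w4}; not q or Diamond (not q -> p) there: w4:T. ✓
w7: successors {w2}; not q or Diamond (not q -> p) there: w2:T. ✓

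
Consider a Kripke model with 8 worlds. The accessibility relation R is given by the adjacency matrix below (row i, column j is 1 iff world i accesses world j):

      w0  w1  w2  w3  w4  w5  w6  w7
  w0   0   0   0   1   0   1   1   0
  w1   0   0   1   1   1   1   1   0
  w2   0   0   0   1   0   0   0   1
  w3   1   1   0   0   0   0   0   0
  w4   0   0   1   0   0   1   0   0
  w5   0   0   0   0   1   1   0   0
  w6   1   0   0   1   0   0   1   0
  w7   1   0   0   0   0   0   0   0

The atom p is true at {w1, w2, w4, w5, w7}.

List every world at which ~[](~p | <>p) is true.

w0: [](~p | <>p) is T. ✗
w1: [](~p | <>p) is T. ✗
w2: [](~p | <>p) is F. ✓
w3: [](~p | <>p) is T. ✗
w4: [](~p | <>p) is T. ✗
w5: [](~p | <>p) is T. ✗
w6: [](~p | <>p) is T. ✗
w7: [](~p | <>p) is T. ✗

{w2}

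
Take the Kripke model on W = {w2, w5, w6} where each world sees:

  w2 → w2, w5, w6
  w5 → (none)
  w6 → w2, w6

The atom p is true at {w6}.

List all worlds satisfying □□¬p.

w2: successors {w2, w5, w6}; □¬p there: w2:F, w5:T, w6:F. ✗
w5: no successors, so □□¬p holds vacuously. ✓
w6: successors {w2, w6}; □¬p there: w2:F, w6:F. ✗

{w5}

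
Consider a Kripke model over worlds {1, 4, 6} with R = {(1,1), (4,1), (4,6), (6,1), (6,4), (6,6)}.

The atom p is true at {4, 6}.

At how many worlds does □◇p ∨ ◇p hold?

1: □◇p is F, ◇p is F. ✗
4: □◇p is F, ◇p is T. ✓
6: □◇p is F, ◇p is T. ✓
Satisfying worlds: {4, 6}.

2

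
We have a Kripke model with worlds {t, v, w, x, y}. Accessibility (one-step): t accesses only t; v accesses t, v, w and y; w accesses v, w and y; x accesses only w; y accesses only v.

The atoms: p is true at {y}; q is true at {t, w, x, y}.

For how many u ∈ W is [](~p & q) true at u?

t: successors {t}; ~p & q there: t:T. ✓
v: successors {t, v, w, y}; ~p & q there: t:T, v:F, w:T, y:F. ✗
w: successors {v, w, y}; ~p & q there: v:F, w:T, y:F. ✗
x: successors {w}; ~p & q there: w:T. ✓
y: successors {v}; ~p & q there: v:F. ✗
Satisfying worlds: {t, x}.

2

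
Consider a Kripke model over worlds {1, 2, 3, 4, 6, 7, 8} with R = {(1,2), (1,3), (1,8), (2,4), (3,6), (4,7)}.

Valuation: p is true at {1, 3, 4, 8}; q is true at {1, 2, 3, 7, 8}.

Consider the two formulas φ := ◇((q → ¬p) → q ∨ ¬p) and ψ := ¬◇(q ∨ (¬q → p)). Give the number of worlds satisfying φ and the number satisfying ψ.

3 and 4

For ◇((q → ¬p) → q ∨ ¬p):
1: successors {2, 3, 8}; (q → ¬p) → q ∨ ¬p there: 2:T, 3:T, 8:T. ✓
2: successors {4}; (q → ¬p) → q ∨ ¬p there: 4:F. ✗
3: successors {6}; (q → ¬p) → q ∨ ¬p there: 6:T. ✓
4: successors {7}; (q → ¬p) → q ∨ ¬p there: 7:T. ✓
6: no successors, so ◇((q → ¬p) → q ∨ ¬p) fails. ✗
7: no successors, so ◇((q → ¬p) → q ∨ ¬p) fails. ✗
8: no successors, so ◇((q → ¬p) → q ∨ ¬p) fails. ✗
— 3 worlds.
For ¬◇(q ∨ (¬q → p)):
1: ◇(q ∨ (¬q → p)) is T. ✗
2: ◇(q ∨ (¬q → p)) is T. ✗
3: ◇(q ∨ (¬q → p)) is F. ✓
4: ◇(q ∨ (¬q → p)) is T. ✗
6: ◇(q ∨ (¬q → p)) is F. ✓
7: ◇(q ∨ (¬q → p)) is F. ✓
8: ◇(q ∨ (¬q → p)) is F. ✓
— 4 worlds.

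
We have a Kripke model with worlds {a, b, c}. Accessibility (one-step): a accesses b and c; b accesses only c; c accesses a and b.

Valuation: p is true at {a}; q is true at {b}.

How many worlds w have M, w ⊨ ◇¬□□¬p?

2

a: successors {b, c}; ¬□□¬p there: b:T, c:F. ✓
b: successors {c}; ¬□□¬p there: c:F. ✗
c: successors {a, b}; ¬□□¬p there: a:T, b:T. ✓
Satisfying worlds: {a, c}.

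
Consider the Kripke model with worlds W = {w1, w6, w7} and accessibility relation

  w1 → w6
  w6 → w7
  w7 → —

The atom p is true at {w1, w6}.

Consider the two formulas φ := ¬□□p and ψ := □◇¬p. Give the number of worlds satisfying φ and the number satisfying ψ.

1 and 2

For ¬□□p:
w1: □□p is F. ✓
w6: □□p is T. ✗
w7: □□p is T. ✗
— 1 world.
For □◇¬p:
w1: successors {w6}; ◇¬p there: w6:T. ✓
w6: successors {w7}; ◇¬p there: w7:F. ✗
w7: no successors, so □◇¬p holds vacuously. ✓
— 2 worlds.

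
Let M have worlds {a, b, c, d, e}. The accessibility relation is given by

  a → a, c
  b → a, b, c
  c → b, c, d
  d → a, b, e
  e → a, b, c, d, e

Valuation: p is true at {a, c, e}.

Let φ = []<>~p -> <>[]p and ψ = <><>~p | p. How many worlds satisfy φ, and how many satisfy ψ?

For []<>~p -> <>[]p:
a: []<>~p is F, <>[]p is T. ✓
b: []<>~p is F, <>[]p is T. ✓
c: []<>~p is T, <>[]p is F. ✗
d: []<>~p is F, <>[]p is T. ✓
e: []<>~p is F, <>[]p is T. ✓
— 4 worlds.
For <><>~p | p:
a: <><>~p is T, p is T. ✓
b: <><>~p is T, p is F. ✓
c: <><>~p is T, p is T. ✓
d: <><>~p is T, p is F. ✓
e: <><>~p is T, p is T. ✓
— 5 worlds.

4 and 5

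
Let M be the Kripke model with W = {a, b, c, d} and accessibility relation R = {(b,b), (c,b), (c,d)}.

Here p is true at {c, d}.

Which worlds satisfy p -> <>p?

a: p is F, <>p is F. ✓
b: p is F, <>p is F. ✓
c: p is T, <>p is T. ✓
d: p is T, <>p is F. ✗

{a, b, c}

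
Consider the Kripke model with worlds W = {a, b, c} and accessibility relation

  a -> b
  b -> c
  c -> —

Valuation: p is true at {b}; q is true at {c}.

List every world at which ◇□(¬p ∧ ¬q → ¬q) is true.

{a, b}

a: successors {b}; □(¬p ∧ ¬q → ¬q) there: b:T. ✓
b: successors {c}; □(¬p ∧ ¬q → ¬q) there: c:T. ✓
c: no successors, so ◇□(¬p ∧ ¬q → ¬q) fails. ✗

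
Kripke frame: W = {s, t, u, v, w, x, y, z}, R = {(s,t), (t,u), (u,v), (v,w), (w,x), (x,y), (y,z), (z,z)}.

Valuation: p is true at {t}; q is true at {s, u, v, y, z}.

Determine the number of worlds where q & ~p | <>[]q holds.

s: q & ~p is T, <>[]q is T. ✓
t: q & ~p is F, <>[]q is T. ✓
u: q & ~p is T, <>[]q is F. ✓
v: q & ~p is T, <>[]q is F. ✓
w: q & ~p is F, <>[]q is T. ✓
x: q & ~p is F, <>[]q is T. ✓
y: q & ~p is T, <>[]q is T. ✓
z: q & ~p is T, <>[]q is T. ✓
Satisfying worlds: {s, t, u, v, w, x, y, z}.

8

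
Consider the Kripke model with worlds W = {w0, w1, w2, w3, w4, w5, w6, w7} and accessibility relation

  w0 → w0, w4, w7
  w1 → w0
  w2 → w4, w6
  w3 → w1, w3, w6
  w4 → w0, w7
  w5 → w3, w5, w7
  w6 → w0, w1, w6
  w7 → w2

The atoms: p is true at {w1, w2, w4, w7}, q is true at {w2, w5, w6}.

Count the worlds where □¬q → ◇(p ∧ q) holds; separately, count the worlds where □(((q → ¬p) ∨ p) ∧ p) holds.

5 and 1

For □¬q → ◇(p ∧ q):
w0: □¬q is T, ◇(p ∧ q) is F. ✗
w1: □¬q is T, ◇(p ∧ q) is F. ✗
w2: □¬q is F, ◇(p ∧ q) is F. ✓
w3: □¬q is F, ◇(p ∧ q) is F. ✓
w4: □¬q is T, ◇(p ∧ q) is F. ✗
w5: □¬q is F, ◇(p ∧ q) is F. ✓
w6: □¬q is F, ◇(p ∧ q) is F. ✓
w7: □¬q is F, ◇(p ∧ q) is T. ✓
— 5 worlds.
For □(((q → ¬p) ∨ p) ∧ p):
w0: successors {w0, w4, w7}; ((q → ¬p) ∨ p) ∧ p there: w0:F, w4:T, w7:T. ✗
w1: successors {w0}; ((q → ¬p) ∨ p) ∧ p there: w0:F. ✗
w2: successors {w4, w6}; ((q → ¬p) ∨ p) ∧ p there: w4:T, w6:F. ✗
w3: successors {w1, w3, w6}; ((q → ¬p) ∨ p) ∧ p there: w1:T, w3:F, w6:F. ✗
w4: successors {w0, w7}; ((q → ¬p) ∨ p) ∧ p there: w0:F, w7:T. ✗
w5: successors {w3, w5, w7}; ((q → ¬p) ∨ p) ∧ p there: w3:F, w5:F, w7:T. ✗
w6: successors {w0, w1, w6}; ((q → ¬p) ∨ p) ∧ p there: w0:F, w1:T, w6:F. ✗
w7: successors {w2}; ((q → ¬p) ∨ p) ∧ p there: w2:T. ✓
— 1 world.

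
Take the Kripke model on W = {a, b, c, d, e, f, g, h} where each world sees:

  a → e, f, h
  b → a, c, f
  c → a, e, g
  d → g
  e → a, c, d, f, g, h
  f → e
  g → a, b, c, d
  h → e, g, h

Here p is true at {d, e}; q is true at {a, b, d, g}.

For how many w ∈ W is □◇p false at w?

2

a: successors {e, f, h}; ◇p there: e:T, f:T, h:T. ✓
b: successors {a, c, f}; ◇p there: a:T, c:T, f:T. ✓
c: successors {a, e, g}; ◇p there: a:T, e:T, g:T. ✓
d: successors {g}; ◇p there: g:T. ✓
e: successors {a, c, d, f, g, h}; ◇p there: a:T, c:T, d:F, f:T, g:T, h:T. ✗
f: successors {e}; ◇p there: e:T. ✓
g: successors {a, b, c, d}; ◇p there: a:T, b:F, c:T, d:F. ✗
h: successors {e, g, h}; ◇p there: e:T, g:T, h:T. ✓
Satisfying worlds: {a, b, c, d, f, h}.
So □◇p fails at the other 2 worlds.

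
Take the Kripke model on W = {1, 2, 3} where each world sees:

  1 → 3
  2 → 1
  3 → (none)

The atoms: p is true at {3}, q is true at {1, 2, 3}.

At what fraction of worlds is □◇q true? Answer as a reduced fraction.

1: successors {3}; ◇q there: 3:F. ✗
2: successors {1}; ◇q there: 1:T. ✓
3: no successors, so □◇q holds vacuously. ✓
That's 2 of 3 worlds, so 2/3.

2/3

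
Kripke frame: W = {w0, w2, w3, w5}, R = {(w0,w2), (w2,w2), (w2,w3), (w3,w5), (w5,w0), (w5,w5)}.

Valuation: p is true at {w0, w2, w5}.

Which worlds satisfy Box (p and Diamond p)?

w0: successors {w2}; p and Diamond p there: w2:T. ✓
w2: successors {w2, w3}; p and Diamond p there: w2:T, w3:F. ✗
w3: successors {w5}; p and Diamond p there: w5:T. ✓
w5: successors {w0, w5}; p and Diamond p there: w0:T, w5:T. ✓

{w0, w3, w5}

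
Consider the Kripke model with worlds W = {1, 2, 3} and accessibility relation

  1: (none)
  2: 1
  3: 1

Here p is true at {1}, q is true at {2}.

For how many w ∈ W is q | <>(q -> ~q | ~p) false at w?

1: q is F, <>(q -> ~q | ~p) is F. ✗
2: q is T, <>(q -> ~q | ~p) is T. ✓
3: q is F, <>(q -> ~q | ~p) is T. ✓
Satisfying worlds: {2, 3}.
So q | <>(q -> ~q | ~p) fails at the other 1 world.

1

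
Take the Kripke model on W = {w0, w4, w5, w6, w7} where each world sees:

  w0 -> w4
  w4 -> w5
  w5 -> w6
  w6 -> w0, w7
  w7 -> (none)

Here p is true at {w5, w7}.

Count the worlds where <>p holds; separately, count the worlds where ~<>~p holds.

2 and 2

For <>p:
w0: successors {w4}; p there: w4:F. ✗
w4: successors {w5}; p there: w5:T. ✓
w5: successors {w6}; p there: w6:F. ✗
w6: successors {w0, w7}; p there: w0:F, w7:T. ✓
w7: no successors, so <>p fails. ✗
— 2 worlds.
For ~<>~p:
w0: <>~p is T. ✗
w4: <>~p is F. ✓
w5: <>~p is T. ✗
w6: <>~p is T. ✗
w7: <>~p is F. ✓
— 2 worlds.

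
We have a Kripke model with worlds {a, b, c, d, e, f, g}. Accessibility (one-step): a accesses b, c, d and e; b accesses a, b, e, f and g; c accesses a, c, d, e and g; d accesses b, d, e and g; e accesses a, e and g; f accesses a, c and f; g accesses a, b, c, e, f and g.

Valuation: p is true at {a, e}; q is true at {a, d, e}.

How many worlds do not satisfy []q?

a: successors {b, c, d, e}; q there: b:F, c:F, d:T, e:T. ✗
b: successors {a, b, e, f, g}; q there: a:T, b:F, e:T, f:F, g:F. ✗
c: successors {a, c, d, e, g}; q there: a:T, c:F, d:T, e:T, g:F. ✗
d: successors {b, d, e, g}; q there: b:F, d:T, e:T, g:F. ✗
e: successors {a, e, g}; q there: a:T, e:T, g:F. ✗
f: successors {a, c, f}; q there: a:T, c:F, f:F. ✗
g: successors {a, b, c, e, f, g}; q there: a:T, b:F, c:F, e:T, f:F, g:F. ✗
Satisfying worlds: ∅.
So []q fails at the other 7 worlds.

7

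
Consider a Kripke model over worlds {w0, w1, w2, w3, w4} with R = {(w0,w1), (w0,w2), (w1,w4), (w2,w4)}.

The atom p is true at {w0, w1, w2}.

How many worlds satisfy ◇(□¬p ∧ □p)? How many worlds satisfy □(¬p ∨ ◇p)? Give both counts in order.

For ◇(□¬p ∧ □p):
w0: successors {w1, w2}; □¬p ∧ □p there: w1:F, w2:F. ✗
w1: successors {w4}; □¬p ∧ □p there: w4:T. ✓
w2: successors {w4}; □¬p ∧ □p there: w4:T. ✓
w3: no successors, so ◇(□¬p ∧ □p) fails. ✗
w4: no successors, so ◇(□¬p ∧ □p) fails. ✗
— 2 worlds.
For □(¬p ∨ ◇p):
w0: successors {w1, w2}; ¬p ∨ ◇p there: w1:F, w2:F. ✗
w1: successors {w4}; ¬p ∨ ◇p there: w4:T. ✓
w2: successors {w4}; ¬p ∨ ◇p there: w4:T. ✓
w3: no successors, so □(¬p ∨ ◇p) holds vacuously. ✓
w4: no successors, so □(¬p ∨ ◇p) holds vacuously. ✓
— 4 worlds.

2 and 4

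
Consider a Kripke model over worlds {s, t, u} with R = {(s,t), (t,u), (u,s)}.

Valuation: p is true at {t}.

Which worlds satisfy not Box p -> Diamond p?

s: not Box p is F, Diamond p is T. ✓
t: not Box p is T, Diamond p is F. ✗
u: not Box p is T, Diamond p is F. ✗

{s}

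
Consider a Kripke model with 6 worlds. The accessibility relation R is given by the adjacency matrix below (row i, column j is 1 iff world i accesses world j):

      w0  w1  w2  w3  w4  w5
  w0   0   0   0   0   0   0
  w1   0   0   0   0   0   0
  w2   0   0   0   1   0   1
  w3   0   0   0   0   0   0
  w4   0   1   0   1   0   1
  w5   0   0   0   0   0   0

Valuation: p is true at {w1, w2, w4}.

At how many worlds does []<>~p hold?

4

w0: no successors, so []<>~p holds vacuously. ✓
w1: no successors, so []<>~p holds vacuously. ✓
w2: successors {w3, w5}; <>~p there: w3:F, w5:F. ✗
w3: no successors, so []<>~p holds vacuously. ✓
w4: successors {w1, w3, w5}; <>~p there: w1:F, w3:F, w5:F. ✗
w5: no successors, so []<>~p holds vacuously. ✓
Satisfying worlds: {w0, w1, w3, w5}.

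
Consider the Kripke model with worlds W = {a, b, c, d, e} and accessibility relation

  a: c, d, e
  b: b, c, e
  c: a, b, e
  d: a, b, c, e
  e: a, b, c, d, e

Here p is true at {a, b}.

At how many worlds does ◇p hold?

a: successors {c, d, e}; p there: c:F, d:F, e:F. ✗
b: successors {b, c, e}; p there: b:T, c:F, e:F. ✓
c: successors {a, b, e}; p there: a:T, b:T, e:F. ✓
d: successors {a, b, c, e}; p there: a:T, b:T, c:F, e:F. ✓
e: successors {a, b, c, d, e}; p there: a:T, b:T, c:F, d:F, e:F. ✓
Satisfying worlds: {b, c, d, e}.

4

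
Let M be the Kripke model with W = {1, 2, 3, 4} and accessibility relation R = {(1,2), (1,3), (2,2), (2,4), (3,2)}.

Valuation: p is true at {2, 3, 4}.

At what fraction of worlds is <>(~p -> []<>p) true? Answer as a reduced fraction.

3/4

1: successors {2, 3}; ~p -> []<>p there: 2:T, 3:T. ✓
2: successors {2, 4}; ~p -> []<>p there: 2:T, 4:T. ✓
3: successors {2}; ~p -> []<>p there: 2:T. ✓
4: no successors, so <>(~p -> []<>p) fails. ✗
That's 3 of 4 worlds, so 3/4.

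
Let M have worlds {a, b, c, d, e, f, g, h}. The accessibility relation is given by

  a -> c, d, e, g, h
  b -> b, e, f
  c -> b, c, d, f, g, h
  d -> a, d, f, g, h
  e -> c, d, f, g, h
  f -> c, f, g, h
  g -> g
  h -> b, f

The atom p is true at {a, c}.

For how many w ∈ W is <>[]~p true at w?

8

a: successors {c, d, e, g, h}; []~p there: c:F, d:F, e:F, g:T, h:T. ✓
b: successors {b, e, f}; []~p there: b:T, e:F, f:F. ✓
c: successors {b, c, d, f, g, h}; []~p there: b:T, c:F, d:F, f:F, g:T, h:T. ✓
d: successors {a, d, f, g, h}; []~p there: a:F, d:F, f:F, g:T, h:T. ✓
e: successors {c, d, f, g, h}; []~p there: c:F, d:F, f:F, g:T, h:T. ✓
f: successors {c, f, g, h}; []~p there: c:F, f:F, g:T, h:T. ✓
g: successors {g}; []~p there: g:T. ✓
h: successors {b, f}; []~p there: b:T, f:F. ✓
Satisfying worlds: {a, b, c, d, e, f, g, h}.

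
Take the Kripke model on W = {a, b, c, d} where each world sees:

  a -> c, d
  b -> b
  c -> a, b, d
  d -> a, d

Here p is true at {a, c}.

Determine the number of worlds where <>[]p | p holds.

a: <>[]p is F, p is T. ✓
b: <>[]p is F, p is F. ✗
c: <>[]p is F, p is T. ✓
d: <>[]p is F, p is F. ✗
Satisfying worlds: {a, c}.

2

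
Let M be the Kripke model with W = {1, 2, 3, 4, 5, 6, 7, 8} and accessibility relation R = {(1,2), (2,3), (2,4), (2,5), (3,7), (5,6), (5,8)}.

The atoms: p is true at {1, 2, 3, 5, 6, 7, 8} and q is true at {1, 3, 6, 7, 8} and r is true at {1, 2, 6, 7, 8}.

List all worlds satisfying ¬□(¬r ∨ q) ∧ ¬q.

∅

1: ¬□(¬r ∨ q) is T, ¬q is F. ✗
2: ¬□(¬r ∨ q) is F, ¬q is T. ✗
3: ¬□(¬r ∨ q) is F, ¬q is F. ✗
4: ¬□(¬r ∨ q) is F, ¬q is T. ✗
5: ¬□(¬r ∨ q) is F, ¬q is T. ✗
6: ¬□(¬r ∨ q) is F, ¬q is F. ✗
7: ¬□(¬r ∨ q) is F, ¬q is F. ✗
8: ¬□(¬r ∨ q) is F, ¬q is F. ✗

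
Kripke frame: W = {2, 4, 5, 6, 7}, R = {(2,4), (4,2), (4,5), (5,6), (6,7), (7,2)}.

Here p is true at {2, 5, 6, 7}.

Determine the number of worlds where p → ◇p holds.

4

2: p is T, ◇p is F. ✗
4: p is F, ◇p is T. ✓
5: p is T, ◇p is T. ✓
6: p is T, ◇p is T. ✓
7: p is T, ◇p is T. ✓
Satisfying worlds: {4, 5, 6, 7}.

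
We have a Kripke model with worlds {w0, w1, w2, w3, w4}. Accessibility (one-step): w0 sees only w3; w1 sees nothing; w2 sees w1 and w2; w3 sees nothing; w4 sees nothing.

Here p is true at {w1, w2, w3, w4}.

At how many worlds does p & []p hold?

4

w0: p is F, []p is T. ✗
w1: p is T, []p is T. ✓
w2: p is T, []p is T. ✓
w3: p is T, []p is T. ✓
w4: p is T, []p is T. ✓
Satisfying worlds: {w1, w2, w3, w4}.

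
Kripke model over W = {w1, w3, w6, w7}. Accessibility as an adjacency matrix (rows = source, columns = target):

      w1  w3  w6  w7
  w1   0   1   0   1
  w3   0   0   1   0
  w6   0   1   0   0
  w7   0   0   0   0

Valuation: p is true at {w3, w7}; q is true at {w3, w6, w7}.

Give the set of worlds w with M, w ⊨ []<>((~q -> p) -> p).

{w3, w7}

w1: successors {w3, w7}; <>((~q -> p) -> p) there: w3:F, w7:F. ✗
w3: successors {w6}; <>((~q -> p) -> p) there: w6:T. ✓
w6: successors {w3}; <>((~q -> p) -> p) there: w3:F. ✗
w7: no successors, so []<>((~q -> p) -> p) holds vacuously. ✓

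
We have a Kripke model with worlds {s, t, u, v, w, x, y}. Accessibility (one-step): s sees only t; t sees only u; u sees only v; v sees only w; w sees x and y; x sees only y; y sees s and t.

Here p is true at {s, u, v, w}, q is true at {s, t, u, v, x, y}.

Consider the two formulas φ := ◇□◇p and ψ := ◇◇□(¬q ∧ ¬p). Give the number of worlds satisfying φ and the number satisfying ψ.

For ◇□◇p:
s: successors {t}; □◇p there: t:T. ✓
t: successors {u}; □◇p there: u:T. ✓
u: successors {v}; □◇p there: v:F. ✗
v: successors {w}; □◇p there: w:F. ✗
w: successors {x, y}; □◇p there: x:T, y:F. ✓
x: successors {y}; □◇p there: y:F. ✗
y: successors {s, t}; □◇p there: s:T, t:T. ✓
— 4 worlds.
For ◇◇□(¬q ∧ ¬p):
s: successors {t}; ◇□(¬q ∧ ¬p) there: t:F. ✗
t: successors {u}; ◇□(¬q ∧ ¬p) there: u:F. ✗
u: successors {v}; ◇□(¬q ∧ ¬p) there: v:F. ✗
v: successors {w}; ◇□(¬q ∧ ¬p) there: w:F. ✗
w: successors {x, y}; ◇□(¬q ∧ ¬p) there: x:F, y:F. ✗
x: successors {y}; ◇□(¬q ∧ ¬p) there: y:F. ✗
y: successors {s, t}; ◇□(¬q ∧ ¬p) there: s:F, t:F. ✗
— 0 worlds.

4 and 0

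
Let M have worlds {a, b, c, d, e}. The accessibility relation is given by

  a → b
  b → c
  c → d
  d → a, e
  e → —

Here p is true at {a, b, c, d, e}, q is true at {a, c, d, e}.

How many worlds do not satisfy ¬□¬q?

2

a: □¬q is T. ✗
b: □¬q is F. ✓
c: □¬q is F. ✓
d: □¬q is F. ✓
e: □¬q is T. ✗
Satisfying worlds: {b, c, d}.
So ¬□¬q fails at the other 2 worlds.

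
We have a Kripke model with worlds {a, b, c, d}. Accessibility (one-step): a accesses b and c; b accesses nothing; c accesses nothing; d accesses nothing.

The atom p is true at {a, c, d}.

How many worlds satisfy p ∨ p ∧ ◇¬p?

3

a: p is T, p ∧ ◇¬p is T. ✓
b: p is F, p ∧ ◇¬p is F. ✗
c: p is T, p ∧ ◇¬p is F. ✓
d: p is T, p ∧ ◇¬p is F. ✓
Satisfying worlds: {a, c, d}.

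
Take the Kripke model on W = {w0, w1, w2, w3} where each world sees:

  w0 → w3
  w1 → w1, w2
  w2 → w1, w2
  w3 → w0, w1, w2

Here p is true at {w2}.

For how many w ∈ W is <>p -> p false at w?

2

w0: <>p is F, p is F. ✓
w1: <>p is T, p is F. ✗
w2: <>p is T, p is T. ✓
w3: <>p is T, p is F. ✗
Satisfying worlds: {w0, w2}.
So <>p -> p fails at the other 2 worlds.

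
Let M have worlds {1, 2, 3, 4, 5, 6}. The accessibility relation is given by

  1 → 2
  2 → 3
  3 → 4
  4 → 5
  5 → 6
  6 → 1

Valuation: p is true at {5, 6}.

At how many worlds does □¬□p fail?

2

1: successors {2}; ¬□p there: 2:T. ✓
2: successors {3}; ¬□p there: 3:T. ✓
3: successors {4}; ¬□p there: 4:F. ✗
4: successors {5}; ¬□p there: 5:F. ✗
5: successors {6}; ¬□p there: 6:T. ✓
6: successors {1}; ¬□p there: 1:T. ✓
Satisfying worlds: {1, 2, 5, 6}.
So □¬□p fails at the other 2 worlds.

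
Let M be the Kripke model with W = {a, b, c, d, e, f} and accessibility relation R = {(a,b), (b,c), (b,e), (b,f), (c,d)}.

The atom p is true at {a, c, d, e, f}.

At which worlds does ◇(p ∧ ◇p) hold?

{b}

a: successors {b}; p ∧ ◇p there: b:F. ✗
b: successors {c, e, f}; p ∧ ◇p there: c:T, e:F, f:F. ✓
c: successors {d}; p ∧ ◇p there: d:F. ✗
d: no successors, so ◇(p ∧ ◇p) fails. ✗
e: no successors, so ◇(p ∧ ◇p) fails. ✗
f: no successors, so ◇(p ∧ ◇p) fails. ✗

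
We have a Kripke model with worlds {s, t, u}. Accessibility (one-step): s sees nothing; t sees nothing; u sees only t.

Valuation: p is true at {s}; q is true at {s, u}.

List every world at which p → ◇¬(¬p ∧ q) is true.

s: p is T, ◇¬(¬p ∧ q) is F. ✗
t: p is F, ◇¬(¬p ∧ q) is F. ✓
u: p is F, ◇¬(¬p ∧ q) is T. ✓

{t, u}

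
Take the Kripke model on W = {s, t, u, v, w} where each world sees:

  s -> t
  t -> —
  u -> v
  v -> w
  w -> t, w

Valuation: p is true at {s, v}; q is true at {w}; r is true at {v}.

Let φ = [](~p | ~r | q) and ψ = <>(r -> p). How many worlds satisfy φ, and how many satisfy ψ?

4 and 4

For [](~p | ~r | q):
s: successors {t}; ~p | ~r | q there: t:T. ✓
t: no successors, so [](~p | ~r | q) holds vacuously. ✓
u: successors {v}; ~p | ~r | q there: v:F. ✗
v: successors {w}; ~p | ~r | q there: w:T. ✓
w: successors {t, w}; ~p | ~r | q there: t:T, w:T. ✓
— 4 worlds.
For <>(r -> p):
s: successors {t}; r -> p there: t:T. ✓
t: no successors, so <>(r -> p) fails. ✗
u: successors {v}; r -> p there: v:T. ✓
v: successors {w}; r -> p there: w:T. ✓
w: successors {t, w}; r -> p there: t:T, w:T. ✓
— 4 worlds.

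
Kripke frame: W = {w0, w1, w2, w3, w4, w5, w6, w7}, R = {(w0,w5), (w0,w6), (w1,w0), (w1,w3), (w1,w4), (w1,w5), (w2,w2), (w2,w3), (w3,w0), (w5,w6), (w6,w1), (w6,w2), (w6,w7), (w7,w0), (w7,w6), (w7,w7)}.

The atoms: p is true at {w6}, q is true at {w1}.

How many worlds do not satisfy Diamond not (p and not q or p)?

w0: successors {w5, w6}; not (p and not q or p) there: w5:T, w6:F. ✓
w1: successors {w0, w3, w4, w5}; not (p and not q or p) there: w0:T, w3:T, w4:T, w5:T. ✓
w2: successors {w2, w3}; not (p and not q or p) there: w2:T, w3:T. ✓
w3: successors {w0}; not (p and not q or p) there: w0:T. ✓
w4: no successors, so Diamond not (p and not q or p) fails. ✗
w5: successors {w6}; not (p and not q or p) there: w6:F. ✗
w6: successors {w1, w2, w7}; not (p and not q or p) there: w1:T, w2:T, w7:T. ✓
w7: successors {w0, w6, w7}; not (p and not q or p) there: w0:T, w6:F, w7:T. ✓
Satisfying worlds: {w0, w1, w2, w3, w6, w7}.
So Diamond not (p and not q or p) fails at the other 2 worlds.

2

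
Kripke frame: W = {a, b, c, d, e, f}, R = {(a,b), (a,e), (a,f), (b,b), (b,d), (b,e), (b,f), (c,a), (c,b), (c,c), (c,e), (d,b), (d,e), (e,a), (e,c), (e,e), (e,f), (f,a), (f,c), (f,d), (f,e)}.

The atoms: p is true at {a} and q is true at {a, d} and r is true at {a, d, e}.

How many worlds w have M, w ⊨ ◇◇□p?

a: successors {b, e, f}; ◇□p there: b:F, e:F, f:F. ✗
b: successors {b, d, e, f}; ◇□p there: b:F, d:F, e:F, f:F. ✗
c: successors {a, b, c, e}; ◇□p there: a:F, b:F, c:F, e:F. ✗
d: successors {b, e}; ◇□p there: b:F, e:F. ✗
e: successors {a, c, e, f}; ◇□p there: a:F, c:F, e:F, f:F. ✗
f: successors {a, c, d, e}; ◇□p there: a:F, c:F, d:F, e:F. ✗
Satisfying worlds: ∅.

0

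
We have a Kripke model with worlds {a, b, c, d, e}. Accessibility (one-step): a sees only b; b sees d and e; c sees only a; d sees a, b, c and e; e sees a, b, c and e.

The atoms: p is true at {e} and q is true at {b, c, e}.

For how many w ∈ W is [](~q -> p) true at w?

1

a: successors {b}; ~q -> p there: b:T. ✓
b: successors {d, e}; ~q -> p there: d:F, e:T. ✗
c: successors {a}; ~q -> p there: a:F. ✗
d: successors {a, b, c, e}; ~q -> p there: a:F, b:T, c:T, e:T. ✗
e: successors {a, b, c, e}; ~q -> p there: a:F, b:T, c:T, e:T. ✗
Satisfying worlds: {a}.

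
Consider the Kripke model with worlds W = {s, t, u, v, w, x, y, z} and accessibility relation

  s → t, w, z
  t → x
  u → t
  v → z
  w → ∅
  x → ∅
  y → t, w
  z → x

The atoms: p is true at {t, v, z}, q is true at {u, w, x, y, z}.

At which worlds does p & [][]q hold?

s: p is F, [][]q is T. ✗
t: p is T, [][]q is T. ✓
u: p is F, [][]q is T. ✗
v: p is T, [][]q is T. ✓
w: p is F, [][]q is T. ✗
x: p is F, [][]q is T. ✗
y: p is F, [][]q is T. ✗
z: p is T, [][]q is T. ✓

{t, v, z}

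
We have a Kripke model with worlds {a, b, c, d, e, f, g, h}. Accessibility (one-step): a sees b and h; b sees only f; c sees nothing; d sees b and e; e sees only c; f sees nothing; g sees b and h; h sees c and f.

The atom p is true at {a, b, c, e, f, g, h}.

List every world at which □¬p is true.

{c, f}

a: successors {b, h}; ¬p there: b:F, h:F. ✗
b: successors {f}; ¬p there: f:F. ✗
c: no successors, so □¬p holds vacuously. ✓
d: successors {b, e}; ¬p there: b:F, e:F. ✗
e: successors {c}; ¬p there: c:F. ✗
f: no successors, so □¬p holds vacuously. ✓
g: successors {b, h}; ¬p there: b:F, h:F. ✗
h: successors {c, f}; ¬p there: c:F, f:F. ✗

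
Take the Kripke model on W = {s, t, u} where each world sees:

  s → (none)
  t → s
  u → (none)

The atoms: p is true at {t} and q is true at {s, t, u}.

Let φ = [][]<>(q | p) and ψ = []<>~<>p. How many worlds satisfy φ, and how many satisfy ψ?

3 and 2

For [][]<>(q | p):
s: no successors, so [][]<>(q | p) holds vacuously. ✓
t: successors {s}; []<>(q | p) there: s:T. ✓
u: no successors, so [][]<>(q | p) holds vacuously. ✓
— 3 worlds.
For []<>~<>p:
s: no successors, so []<>~<>p holds vacuously. ✓
t: successors {s}; <>~<>p there: s:F. ✗
u: no successors, so []<>~<>p holds vacuously. ✓
— 2 worlds.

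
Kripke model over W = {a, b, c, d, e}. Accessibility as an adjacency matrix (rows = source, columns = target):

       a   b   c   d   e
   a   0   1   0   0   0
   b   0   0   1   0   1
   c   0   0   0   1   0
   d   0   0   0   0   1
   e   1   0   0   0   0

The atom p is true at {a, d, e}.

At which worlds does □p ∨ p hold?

{a, c, d, e}

a: □p is F, p is T. ✓
b: □p is F, p is F. ✗
c: □p is T, p is F. ✓
d: □p is T, p is T. ✓
e: □p is T, p is T. ✓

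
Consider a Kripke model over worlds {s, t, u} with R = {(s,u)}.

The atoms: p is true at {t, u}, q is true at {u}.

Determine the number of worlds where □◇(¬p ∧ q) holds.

2

s: successors {u}; ◇(¬p ∧ q) there: u:F. ✗
t: no successors, so □◇(¬p ∧ q) holds vacuously. ✓
u: no successors, so □◇(¬p ∧ q) holds vacuously. ✓
Satisfying worlds: {t, u}.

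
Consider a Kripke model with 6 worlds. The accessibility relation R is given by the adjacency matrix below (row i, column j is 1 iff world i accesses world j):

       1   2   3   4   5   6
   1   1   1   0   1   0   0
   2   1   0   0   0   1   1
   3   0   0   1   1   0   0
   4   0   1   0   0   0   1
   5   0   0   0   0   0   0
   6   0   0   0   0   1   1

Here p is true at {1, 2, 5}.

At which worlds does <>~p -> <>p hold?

{1, 2, 4, 5, 6}

1: <>~p is T, <>p is T. ✓
2: <>~p is T, <>p is T. ✓
3: <>~p is T, <>p is F. ✗
4: <>~p is T, <>p is T. ✓
5: <>~p is F, <>p is F. ✓
6: <>~p is T, <>p is T. ✓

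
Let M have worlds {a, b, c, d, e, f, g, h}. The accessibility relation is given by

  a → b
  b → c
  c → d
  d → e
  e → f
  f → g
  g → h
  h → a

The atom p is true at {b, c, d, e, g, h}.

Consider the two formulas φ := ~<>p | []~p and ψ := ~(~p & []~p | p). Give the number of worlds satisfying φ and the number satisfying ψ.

2 and 2

For ~<>p | []~p:
a: ~<>p is F, []~p is F. ✗
b: ~<>p is F, []~p is F. ✗
c: ~<>p is F, []~p is F. ✗
d: ~<>p is F, []~p is F. ✗
e: ~<>p is T, []~p is T. ✓
f: ~<>p is F, []~p is F. ✗
g: ~<>p is F, []~p is F. ✗
h: ~<>p is T, []~p is T. ✓
— 2 worlds.
For ~(~p & []~p | p):
a: ~p & []~p | p is F. ✓
b: ~p & []~p | p is T. ✗
c: ~p & []~p | p is T. ✗
d: ~p & []~p | p is T. ✗
e: ~p & []~p | p is T. ✗
f: ~p & []~p | p is F. ✓
g: ~p & []~p | p is T. ✗
h: ~p & []~p | p is T. ✗
— 2 worlds.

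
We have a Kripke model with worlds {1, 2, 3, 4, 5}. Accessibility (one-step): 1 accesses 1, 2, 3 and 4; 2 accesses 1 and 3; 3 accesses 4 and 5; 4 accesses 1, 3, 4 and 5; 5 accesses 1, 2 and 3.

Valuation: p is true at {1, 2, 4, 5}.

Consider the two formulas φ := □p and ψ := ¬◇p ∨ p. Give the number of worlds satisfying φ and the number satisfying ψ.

1 and 4

For □p:
1: successors {1, 2, 3, 4}; p there: 1:T, 2:T, 3:F, 4:T. ✗
2: successors {1, 3}; p there: 1:T, 3:F. ✗
3: successors {4, 5}; p there: 4:T, 5:T. ✓
4: successors {1, 3, 4, 5}; p there: 1:T, 3:F, 4:T, 5:T. ✗
5: successors {1, 2, 3}; p there: 1:T, 2:T, 3:F. ✗
— 1 world.
For ¬◇p ∨ p:
1: ¬◇p is F, p is T. ✓
2: ¬◇p is F, p is T. ✓
3: ¬◇p is F, p is F. ✗
4: ¬◇p is F, p is T. ✓
5: ¬◇p is F, p is T. ✓
— 4 worlds.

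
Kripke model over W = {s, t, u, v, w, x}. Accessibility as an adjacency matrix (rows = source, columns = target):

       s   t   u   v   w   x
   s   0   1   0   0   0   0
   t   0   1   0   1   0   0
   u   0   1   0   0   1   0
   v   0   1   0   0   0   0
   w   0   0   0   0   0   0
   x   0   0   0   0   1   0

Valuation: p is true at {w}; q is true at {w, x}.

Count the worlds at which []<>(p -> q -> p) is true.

s: successors {t}; <>(p -> q -> p) there: t:T. ✓
t: successors {t, v}; <>(p -> q -> p) there: t:T, v:T. ✓
u: successors {t, w}; <>(p -> q -> p) there: t:T, w:F. ✗
v: successors {t}; <>(p -> q -> p) there: t:T. ✓
w: no successors, so []<>(p -> q -> p) holds vacuously. ✓
x: successors {w}; <>(p -> q -> p) there: w:F. ✗
Satisfying worlds: {s, t, v, w}.

4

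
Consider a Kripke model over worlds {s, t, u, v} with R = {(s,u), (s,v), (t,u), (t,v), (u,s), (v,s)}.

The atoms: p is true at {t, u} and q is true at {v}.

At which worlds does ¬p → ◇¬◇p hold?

s: ¬p is T, ◇¬◇p is T. ✓
t: ¬p is F, ◇¬◇p is T. ✓
u: ¬p is F, ◇¬◇p is F. ✓
v: ¬p is T, ◇¬◇p is F. ✗

{s, t, u}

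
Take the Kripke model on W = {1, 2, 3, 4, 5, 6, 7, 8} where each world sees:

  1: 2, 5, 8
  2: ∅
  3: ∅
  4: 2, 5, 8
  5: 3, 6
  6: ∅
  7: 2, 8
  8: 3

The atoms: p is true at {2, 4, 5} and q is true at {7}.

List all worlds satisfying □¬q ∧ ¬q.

1: □¬q is T, ¬q is T. ✓
2: □¬q is T, ¬q is T. ✓
3: □¬q is T, ¬q is T. ✓
4: □¬q is T, ¬q is T. ✓
5: □¬q is T, ¬q is T. ✓
6: □¬q is T, ¬q is T. ✓
7: □¬q is T, ¬q is F. ✗
8: □¬q is T, ¬q is T. ✓

{1, 2, 3, 4, 5, 6, 8}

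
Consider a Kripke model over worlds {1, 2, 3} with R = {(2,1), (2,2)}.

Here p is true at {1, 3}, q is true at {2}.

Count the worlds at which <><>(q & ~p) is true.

1: no successors, so <><>(q & ~p) fails. ✗
2: successors {1, 2}; <>(q & ~p) there: 1:F, 2:T. ✓
3: no successors, so <><>(q & ~p) fails. ✗
Satisfying worlds: {2}.

1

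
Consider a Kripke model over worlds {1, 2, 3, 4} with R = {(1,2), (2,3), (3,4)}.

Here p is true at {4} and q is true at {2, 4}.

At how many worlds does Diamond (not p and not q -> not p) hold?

1: successors {2}; not p and not q -> not p there: 2:T. ✓
2: successors {3}; not p and not q -> not p there: 3:T. ✓
3: successors {4}; not p and not q -> not p there: 4:T. ✓
4: no successors, so Diamond (not p and not q -> not p) fails. ✗
Satisfying worlds: {1, 2, 3}.

3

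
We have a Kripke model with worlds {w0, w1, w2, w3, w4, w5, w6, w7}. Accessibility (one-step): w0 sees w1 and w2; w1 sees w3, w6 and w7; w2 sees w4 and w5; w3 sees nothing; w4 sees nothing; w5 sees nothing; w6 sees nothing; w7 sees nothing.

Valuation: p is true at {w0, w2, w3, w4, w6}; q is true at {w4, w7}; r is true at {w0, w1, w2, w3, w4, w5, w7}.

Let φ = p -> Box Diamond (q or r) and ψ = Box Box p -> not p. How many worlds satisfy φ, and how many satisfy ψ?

For p -> Box Diamond (q or r):
w0: p is T, Box Diamond (q or r) is T. ✓
w1: p is F, Box Diamond (q or r) is F. ✓
w2: p is T, Box Diamond (q or r) is F. ✗
w3: p is T, Box Diamond (q or r) is T. ✓
w4: p is T, Box Diamond (q or r) is T. ✓
w5: p is F, Box Diamond (q or r) is T. ✓
w6: p is T, Box Diamond (q or r) is T. ✓
w7: p is F, Box Diamond (q or r) is T. ✓
— 7 worlds.
For Box Box p -> not p:
w0: Box Box p is F, not p is F. ✓
w1: Box Box p is T, not p is T. ✓
w2: Box Box p is T, not p is F. ✗
w3: Box Box p is T, not p is F. ✗
w4: Box Box p is T, not p is F. ✗
w5: Box Box p is T, not p is T. ✓
w6: Box Box p is T, not p is F. ✗
w7: Box Box p is T, not p is T. ✓
— 4 worlds.

7 and 4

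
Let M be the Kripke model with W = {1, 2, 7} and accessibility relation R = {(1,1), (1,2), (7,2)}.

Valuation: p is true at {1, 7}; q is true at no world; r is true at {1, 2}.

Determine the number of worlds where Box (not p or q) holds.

1: successors {1, 2}; not p or q there: 1:F, 2:T. ✗
2: no successors, so Box (not p or q) holds vacuously. ✓
7: successors {2}; not p or q there: 2:T. ✓
Satisfying worlds: {2, 7}.

2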